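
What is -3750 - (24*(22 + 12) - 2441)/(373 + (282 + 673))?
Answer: -4978375/1328 ≈ -3748.8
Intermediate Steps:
-3750 - (24*(22 + 12) - 2441)/(373 + (282 + 673)) = -3750 - (24*34 - 2441)/(373 + 955) = -3750 - (816 - 2441)/1328 = -3750 - (-1625)/1328 = -3750 - 1*(-1625/1328) = -3750 + 1625/1328 = -4978375/1328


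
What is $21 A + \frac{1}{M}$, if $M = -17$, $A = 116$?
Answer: $\frac{41411}{17} \approx 2435.9$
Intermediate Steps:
$21 A + \frac{1}{M} = 21 \cdot 116 + \frac{1}{-17} = 2436 - \frac{1}{17} = \frac{41411}{17}$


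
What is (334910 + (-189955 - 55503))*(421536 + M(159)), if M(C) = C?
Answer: 37721461140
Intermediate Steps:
(334910 + (-189955 - 55503))*(421536 + M(159)) = (334910 + (-189955 - 55503))*(421536 + 159) = (334910 - 245458)*421695 = 89452*421695 = 37721461140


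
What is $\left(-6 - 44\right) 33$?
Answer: $-1650$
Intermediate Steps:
$\left(-6 - 44\right) 33 = \left(-50\right) 33 = -1650$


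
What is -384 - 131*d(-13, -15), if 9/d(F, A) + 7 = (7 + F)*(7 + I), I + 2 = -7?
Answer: -3099/5 ≈ -619.80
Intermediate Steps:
I = -9 (I = -2 - 7 = -9)
d(F, A) = 9/(-21 - 2*F) (d(F, A) = 9/(-7 + (7 + F)*(7 - 9)) = 9/(-7 + (7 + F)*(-2)) = 9/(-7 + (-14 - 2*F)) = 9/(-21 - 2*F))
-384 - 131*d(-13, -15) = -384 - 1179/(-21 - 2*(-13)) = -384 - 1179/(-21 + 26) = -384 - 1179/5 = -3099/5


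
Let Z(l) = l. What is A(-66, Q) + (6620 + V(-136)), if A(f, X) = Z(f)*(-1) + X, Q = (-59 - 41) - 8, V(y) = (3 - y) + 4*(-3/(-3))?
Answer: 6721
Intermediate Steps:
V(y) = 7 - y (V(y) = (3 - y) + 4*(-3*(-1/3)) = (3 - y) + 4*1 = (3 - y) + 4 = 7 - y)
Q = -108 (Q = -100 - 8 = -108)
A(f, X) = X - f (A(f, X) = f*(-1) + X = -f + X = X - f)
A(-66, Q) + (6620 + V(-136)) = (-108 - 1*(-66)) + (6620 + (7 - 1*(-136))) = (-108 + 66) + (6620 + (7 + 136)) = -42 + (6620 + 143) = -42 + 6763 = 6721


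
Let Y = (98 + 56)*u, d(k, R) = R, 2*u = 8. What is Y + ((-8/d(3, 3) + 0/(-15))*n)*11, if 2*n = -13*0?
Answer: 616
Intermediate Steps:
u = 4 (u = (½)*8 = 4)
n = 0 (n = (-13*0)/2 = (½)*0 = 0)
Y = 616 (Y = (98 + 56)*4 = 154*4 = 616)
Y + ((-8/d(3, 3) + 0/(-15))*n)*11 = 616 + ((-8/3 + 0/(-15))*0)*11 = 616 + ((-8*⅓ + 0*(-1/15))*0)*11 = 616 + ((-8/3 + 0)*0)*11 = 616 - 8/3*0*11 = 616 + 0*11 = 616 + 0 = 616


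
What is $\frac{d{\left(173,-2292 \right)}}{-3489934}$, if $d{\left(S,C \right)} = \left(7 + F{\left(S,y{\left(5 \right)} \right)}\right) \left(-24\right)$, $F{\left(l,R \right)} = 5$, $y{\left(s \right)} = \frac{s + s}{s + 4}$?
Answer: $\frac{144}{1744967} \approx 8.2523 \cdot 10^{-5}$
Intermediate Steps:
$y{\left(s \right)} = \frac{2 s}{4 + s}$
$d{\left(S,C \right)} = -288$ ($d{\left(S,C \right)} = \left(7 + 5\right) \left(-24\right) = 12 \left(-24\right) = -288$)
$\frac{d{\left(173,-2292 \right)}}{-3489934} = - \frac{288}{-3489934} = \left(-288\right) \left(- \frac{1}{3489934}\right) = \frac{144}{1744967}$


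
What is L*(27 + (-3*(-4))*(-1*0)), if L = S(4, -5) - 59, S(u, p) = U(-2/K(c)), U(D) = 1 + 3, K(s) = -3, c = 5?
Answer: -1485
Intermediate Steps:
U(D) = 4
S(u, p) = 4
L = -55 (L = 4 - 59 = -55)
L*(27 + (-3*(-4))*(-1*0)) = -55*(27 + (-3*(-4))*(-1*0)) = -55*(27 + 12*0) = -55*(27 + 0) = -55*27 = -1485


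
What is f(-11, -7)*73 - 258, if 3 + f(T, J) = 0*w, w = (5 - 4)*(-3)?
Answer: -477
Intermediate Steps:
w = -3 (w = 1*(-3) = -3)
f(T, J) = -3 (f(T, J) = -3 + 0*(-3) = -3 + 0 = -3)
f(-11, -7)*73 - 258 = -3*73 - 258 = -219 - 258 = -477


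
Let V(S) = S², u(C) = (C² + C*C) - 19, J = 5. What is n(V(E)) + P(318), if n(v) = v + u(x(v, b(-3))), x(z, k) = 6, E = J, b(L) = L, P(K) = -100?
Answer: -22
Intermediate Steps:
E = 5
u(C) = -19 + 2*C² (u(C) = (C² + C²) - 19 = 2*C² - 19 = -19 + 2*C²)
n(v) = 53 + v (n(v) = v + (-19 + 2*6²) = v + (-19 + 2*36) = v + (-19 + 72) = v + 53 = 53 + v)
n(V(E)) + P(318) = (53 + 5²) - 100 = (53 + 25) - 100 = 78 - 100 = -22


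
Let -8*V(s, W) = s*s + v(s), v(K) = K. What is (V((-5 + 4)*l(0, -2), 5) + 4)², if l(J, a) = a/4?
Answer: 15625/1024 ≈ 15.259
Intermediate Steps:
l(J, a) = a/4 (l(J, a) = a*(¼) = a/4)
V(s, W) = -s/8 - s²/8 (V(s, W) = -(s*s + s)/8 = -(s² + s)/8 = -(s + s²)/8 = -s/8 - s²/8)
(V((-5 + 4)*l(0, -2), 5) + 4)² = (((-5 + 4)*((¼)*(-2)))*(-1 - (-5 + 4)*(¼)*(-2))/8 + 4)² = ((-1*(-½))*(-1 - (-1)*(-1)/2)/8 + 4)² = ((⅛)*(½)*(-1 - 1*½) + 4)² = ((⅛)*(½)*(-1 - ½) + 4)² = ((⅛)*(½)*(-3/2) + 4)² = (-3/32 + 4)² = (125/32)² = 15625/1024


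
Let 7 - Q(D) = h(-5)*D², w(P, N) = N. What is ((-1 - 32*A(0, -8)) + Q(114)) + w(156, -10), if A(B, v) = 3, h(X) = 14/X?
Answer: 181444/5 ≈ 36289.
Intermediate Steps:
Q(D) = 7 + 14*D²/5 (Q(D) = 7 - 14/(-5)*D² = 7 - 14*(-⅕)*D² = 7 - (-14)*D²/5 = 7 + 14*D²/5)
((-1 - 32*A(0, -8)) + Q(114)) + w(156, -10) = ((-1 - 32*3) + (7 + (14/5)*114²)) - 10 = ((-1 - 96) + (7 + (14/5)*12996)) - 10 = (-97 + (7 + 181944/5)) - 10 = (-97 + 181979/5) - 10 = 181494/5 - 10 = 181444/5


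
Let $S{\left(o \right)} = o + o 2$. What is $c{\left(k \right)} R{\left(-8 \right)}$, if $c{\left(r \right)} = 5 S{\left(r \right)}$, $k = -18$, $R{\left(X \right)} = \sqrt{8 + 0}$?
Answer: $- 540 \sqrt{2} \approx -763.68$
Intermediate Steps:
$S{\left(o \right)} = 3 o$ ($S{\left(o \right)} = o + 2 o = 3 o$)
$R{\left(X \right)} = 2 \sqrt{2}$ ($R{\left(X \right)} = \sqrt{8} = 2 \sqrt{2}$)
$c{\left(r \right)} = 15 r$ ($c{\left(r \right)} = 5 \cdot 3 r = 15 r$)
$c{\left(k \right)} R{\left(-8 \right)} = 15 \left(-18\right) 2 \sqrt{2} = - 270 \cdot 2 \sqrt{2} = - 540 \sqrt{2}$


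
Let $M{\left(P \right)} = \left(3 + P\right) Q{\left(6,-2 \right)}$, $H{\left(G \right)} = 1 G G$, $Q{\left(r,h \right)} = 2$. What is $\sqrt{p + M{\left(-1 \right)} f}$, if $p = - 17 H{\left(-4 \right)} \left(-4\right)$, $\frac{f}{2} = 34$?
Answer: $4 \sqrt{85} \approx 36.878$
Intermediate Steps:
$f = 68$ ($f = 2 \cdot 34 = 68$)
$H{\left(G \right)} = G^{2}$ ($H{\left(G \right)} = G G = G^{2}$)
$p = 1088$ ($p = - 17 \left(-4\right)^{2} \left(-4\right) = \left(-17\right) 16 \left(-4\right) = \left(-272\right) \left(-4\right) = 1088$)
$M{\left(P \right)} = 6 + 2 P$ ($M{\left(P \right)} = \left(3 + P\right) 2 = 6 + 2 P$)
$\sqrt{p + M{\left(-1 \right)} f} = \sqrt{1088 + \left(6 + 2 \left(-1\right)\right) 68} = \sqrt{1088 + \left(6 - 2\right) 68} = \sqrt{1088 + 4 \cdot 68} = \sqrt{1088 + 272} = \sqrt{1360} = 4 \sqrt{85}$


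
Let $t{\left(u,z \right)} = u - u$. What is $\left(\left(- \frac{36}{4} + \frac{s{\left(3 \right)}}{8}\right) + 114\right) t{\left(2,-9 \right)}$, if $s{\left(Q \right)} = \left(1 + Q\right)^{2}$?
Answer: $0$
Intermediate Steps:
$t{\left(u,z \right)} = 0$
$\left(\left(- \frac{36}{4} + \frac{s{\left(3 \right)}}{8}\right) + 114\right) t{\left(2,-9 \right)} = \left(\left(- \frac{36}{4} + \frac{\left(1 + 3\right)^{2}}{8}\right) + 114\right) 0 = \left(\left(\left(-36\right) \frac{1}{4} + 4^{2} \cdot \frac{1}{8}\right) + 114\right) 0 = \left(\left(-9 + 16 \cdot \frac{1}{8}\right) + 114\right) 0 = \left(\left(-9 + 2\right) + 114\right) 0 = \left(-7 + 114\right) 0 = 107 \cdot 0 = 0$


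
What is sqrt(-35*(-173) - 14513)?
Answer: I*sqrt(8458) ≈ 91.967*I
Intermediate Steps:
sqrt(-35*(-173) - 14513) = sqrt(6055 - 14513) = sqrt(-8458) = I*sqrt(8458)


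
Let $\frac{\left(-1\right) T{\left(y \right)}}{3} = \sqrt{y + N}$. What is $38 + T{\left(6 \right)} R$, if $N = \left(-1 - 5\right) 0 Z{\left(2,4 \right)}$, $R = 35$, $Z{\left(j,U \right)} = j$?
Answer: $38 - 105 \sqrt{6} \approx -219.2$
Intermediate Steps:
$N = 0$ ($N = \left(-1 - 5\right) 0 \cdot 2 = \left(-6\right) 0 \cdot 2 = 0 \cdot 2 = 0$)
$T{\left(y \right)} = - 3 \sqrt{y}$ ($T{\left(y \right)} = - 3 \sqrt{y + 0} = - 3 \sqrt{y}$)
$38 + T{\left(6 \right)} R = 38 + - 3 \sqrt{6} \cdot 35 = 38 - 105 \sqrt{6}$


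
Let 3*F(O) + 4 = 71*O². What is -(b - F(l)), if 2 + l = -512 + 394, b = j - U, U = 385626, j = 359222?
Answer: 1101608/3 ≈ 3.6720e+5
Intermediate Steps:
b = -26404 (b = 359222 - 1*385626 = 359222 - 385626 = -26404)
l = -120 (l = -2 + (-512 + 394) = -2 - 118 = -120)
F(O) = -4/3 + 71*O²/3 (F(O) = -4/3 + (71*O²)/3 = -4/3 + 71*O²/3)
-(b - F(l)) = -(-26404 - (-4/3 + (71/3)*(-120)²)) = -(-26404 - (-4/3 + (71/3)*14400)) = -(-26404 - (-4/3 + 340800)) = -(-26404 - 1*1022396/3) = -(-26404 - 1022396/3) = -1*(-1101608/3) = 1101608/3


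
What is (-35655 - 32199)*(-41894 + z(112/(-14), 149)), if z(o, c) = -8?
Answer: 2843218308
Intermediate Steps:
(-35655 - 32199)*(-41894 + z(112/(-14), 149)) = (-35655 - 32199)*(-41894 - 8) = -67854*(-41902) = 2843218308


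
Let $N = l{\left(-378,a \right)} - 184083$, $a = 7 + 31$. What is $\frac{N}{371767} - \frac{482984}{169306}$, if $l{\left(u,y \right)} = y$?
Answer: $- \frac{105358717749}{31471191851} \approx -3.3478$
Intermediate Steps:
$a = 38$
$N = -184045$ ($N = 38 - 184083 = -184045$)
$\frac{N}{371767} - \frac{482984}{169306} = - \frac{184045}{371767} - \frac{482984}{169306} = \left(-184045\right) \frac{1}{371767} - \frac{241492}{84653} = - \frac{184045}{371767} - \frac{241492}{84653} = - \frac{105358717749}{31471191851}$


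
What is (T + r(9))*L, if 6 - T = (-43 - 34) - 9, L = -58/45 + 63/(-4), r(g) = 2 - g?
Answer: -52139/36 ≈ -1448.3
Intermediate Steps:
L = -3067/180 (L = -58*1/45 + 63*(-1/4) = -58/45 - 63/4 = -3067/180 ≈ -17.039)
T = 92 (T = 6 - ((-43 - 34) - 9) = 6 - (-77 - 9) = 6 - 1*(-86) = 6 + 86 = 92)
(T + r(9))*L = (92 + (2 - 1*9))*(-3067/180) = (92 + (2 - 9))*(-3067/180) = (92 - 7)*(-3067/180) = 85*(-3067/180) = -52139/36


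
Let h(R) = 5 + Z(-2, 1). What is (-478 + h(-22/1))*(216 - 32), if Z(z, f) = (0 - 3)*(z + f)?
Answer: -86480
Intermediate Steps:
Z(z, f) = -3*f - 3*z (Z(z, f) = -3*(f + z) = -3*f - 3*z)
h(R) = 8 (h(R) = 5 + (-3*1 - 3*(-2)) = 5 + (-3 + 6) = 5 + 3 = 8)
(-478 + h(-22/1))*(216 - 32) = (-478 + 8)*(216 - 32) = -470*184 = -86480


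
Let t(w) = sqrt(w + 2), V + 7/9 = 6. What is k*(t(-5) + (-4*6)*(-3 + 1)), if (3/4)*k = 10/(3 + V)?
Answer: 2880/37 + 60*I*sqrt(3)/37 ≈ 77.838 + 2.8087*I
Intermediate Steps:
V = 47/9 (V = -7/9 + 6 = 47/9 ≈ 5.2222)
t(w) = sqrt(2 + w)
k = 60/37 (k = 4*(10/(3 + 47/9))/3 = 4*(10/(74/9))/3 = 4*((9/74)*10)/3 = (4/3)*(45/37) = 60/37 ≈ 1.6216)
k*(t(-5) + (-4*6)*(-3 + 1)) = 60*(sqrt(2 - 5) + (-4*6)*(-3 + 1))/37 = 60*(sqrt(-3) - 24*(-2))/37 = 60*(I*sqrt(3) + 48)/37 = 60*(48 + I*sqrt(3))/37 = 2880/37 + 60*I*sqrt(3)/37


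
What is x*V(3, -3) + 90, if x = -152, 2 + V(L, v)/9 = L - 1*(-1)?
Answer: -2646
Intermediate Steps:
V(L, v) = -9 + 9*L (V(L, v) = -18 + 9*(L - 1*(-1)) = -18 + 9*(L + 1) = -18 + 9*(1 + L) = -18 + (9 + 9*L) = -9 + 9*L)
x*V(3, -3) + 90 = -152*(-9 + 9*3) + 90 = -152*(-9 + 27) + 90 = -152*18 + 90 = -2736 + 90 = -2646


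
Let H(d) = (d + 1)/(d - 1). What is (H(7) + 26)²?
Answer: 6724/9 ≈ 747.11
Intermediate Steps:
H(d) = (1 + d)/(-1 + d)
(H(7) + 26)² = ((1 + 7)/(-1 + 7) + 26)² = (8/6 + 26)² = ((⅙)*8 + 26)² = (4/3 + 26)² = (82/3)² = 6724/9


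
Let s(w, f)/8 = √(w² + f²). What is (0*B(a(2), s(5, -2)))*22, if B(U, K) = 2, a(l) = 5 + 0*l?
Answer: 0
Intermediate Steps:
s(w, f) = 8*√(f² + w²) (s(w, f) = 8*√(w² + f²) = 8*√(f² + w²))
a(l) = 5 (a(l) = 5 + 0 = 5)
(0*B(a(2), s(5, -2)))*22 = (0*2)*22 = 0*22 = 0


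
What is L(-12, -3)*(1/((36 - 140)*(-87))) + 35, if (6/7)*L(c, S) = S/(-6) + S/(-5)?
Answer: 19000877/542880 ≈ 35.000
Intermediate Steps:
L(c, S) = -77*S/180 (L(c, S) = 7*(S/(-6) + S/(-5))/6 = 7*(S*(-⅙) + S*(-⅕))/6 = 7*(-S/6 - S/5)/6 = 7*(-11*S/30)/6 = -77*S/180)
L(-12, -3)*(1/((36 - 140)*(-87))) + 35 = (-77/180*(-3))*(1/((36 - 140)*(-87))) + 35 = 77*(-1/87/(-104))/60 + 35 = 77*(-1/104*(-1/87))/60 + 35 = (77/60)*(1/9048) + 35 = 77/542880 + 35 = 19000877/542880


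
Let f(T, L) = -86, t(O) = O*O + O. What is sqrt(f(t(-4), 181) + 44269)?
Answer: sqrt(44183) ≈ 210.20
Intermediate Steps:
t(O) = O + O**2 (t(O) = O**2 + O = O + O**2)
sqrt(f(t(-4), 181) + 44269) = sqrt(-86 + 44269) = sqrt(44183)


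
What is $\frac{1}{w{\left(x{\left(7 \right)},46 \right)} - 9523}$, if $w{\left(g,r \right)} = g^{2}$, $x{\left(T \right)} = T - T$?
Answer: $- \frac{1}{9523} \approx -0.00010501$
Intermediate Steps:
$x{\left(T \right)} = 0$
$\frac{1}{w{\left(x{\left(7 \right)},46 \right)} - 9523} = \frac{1}{0^{2} - 9523} = \frac{1}{0 - 9523} = \frac{1}{-9523} = - \frac{1}{9523}$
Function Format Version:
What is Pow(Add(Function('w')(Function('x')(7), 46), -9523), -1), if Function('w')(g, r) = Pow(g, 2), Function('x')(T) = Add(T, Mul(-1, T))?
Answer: Rational(-1, 9523) ≈ -0.00010501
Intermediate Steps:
Function('x')(T) = 0
Pow(Add(Function('w')(Function('x')(7), 46), -9523), -1) = Pow(Add(Pow(0, 2), -9523), -1) = Pow(Add(0, -9523), -1) = Pow(-9523, -1) = Rational(-1, 9523)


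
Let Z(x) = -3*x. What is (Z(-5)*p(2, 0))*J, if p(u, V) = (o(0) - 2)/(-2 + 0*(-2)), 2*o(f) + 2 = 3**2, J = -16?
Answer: 180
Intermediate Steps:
o(f) = 7/2 (o(f) = -1 + (1/2)*3**2 = -1 + (1/2)*9 = -1 + 9/2 = 7/2)
p(u, V) = -3/4 (p(u, V) = (7/2 - 2)/(-2 + 0*(-2)) = 3/(2*(-2 + 0)) = (3/2)/(-2) = (3/2)*(-1/2) = -3/4)
(Z(-5)*p(2, 0))*J = (-3*(-5)*(-3/4))*(-16) = (15*(-3/4))*(-16) = -45/4*(-16) = 180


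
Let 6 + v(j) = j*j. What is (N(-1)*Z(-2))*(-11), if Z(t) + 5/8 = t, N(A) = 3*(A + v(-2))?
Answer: -2079/8 ≈ -259.88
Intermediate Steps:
v(j) = -6 + j² (v(j) = -6 + j*j = -6 + j²)
N(A) = -6 + 3*A (N(A) = 3*(A + (-6 + (-2)²)) = 3*(A + (-6 + 4)) = 3*(A - 2) = 3*(-2 + A) = -6 + 3*A)
Z(t) = -5/8 + t
(N(-1)*Z(-2))*(-11) = ((-6 + 3*(-1))*(-5/8 - 2))*(-11) = ((-6 - 3)*(-21/8))*(-11) = -9*(-21/8)*(-11) = (189/8)*(-11) = -2079/8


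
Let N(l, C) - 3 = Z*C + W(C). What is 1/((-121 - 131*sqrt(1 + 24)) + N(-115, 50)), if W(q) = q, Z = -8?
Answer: -1/1123 ≈ -0.00089047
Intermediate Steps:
N(l, C) = 3 - 7*C (N(l, C) = 3 + (-8*C + C) = 3 - 7*C)
1/((-121 - 131*sqrt(1 + 24)) + N(-115, 50)) = 1/((-121 - 131*sqrt(1 + 24)) + (3 - 7*50)) = 1/((-121 - 131*sqrt(25)) + (3 - 350)) = 1/((-121 - 131*5) - 347) = 1/((-121 - 655) - 347) = 1/(-776 - 347) = 1/(-1123) = -1/1123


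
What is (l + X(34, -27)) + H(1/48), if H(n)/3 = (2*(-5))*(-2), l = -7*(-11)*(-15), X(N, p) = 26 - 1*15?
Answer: -1084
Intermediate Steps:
X(N, p) = 11 (X(N, p) = 26 - 15 = 11)
l = -1155 (l = 77*(-15) = -1155)
H(n) = 60 (H(n) = 3*((2*(-5))*(-2)) = 3*(-10*(-2)) = 3*20 = 60)
(l + X(34, -27)) + H(1/48) = (-1155 + 11) + 60 = -1144 + 60 = -1084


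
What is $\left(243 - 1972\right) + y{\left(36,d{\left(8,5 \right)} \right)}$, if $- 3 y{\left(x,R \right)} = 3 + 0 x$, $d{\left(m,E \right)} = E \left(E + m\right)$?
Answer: $-1730$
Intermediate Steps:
$y{\left(x,R \right)} = -1$ ($y{\left(x,R \right)} = - \frac{3 + 0 x}{3} = - \frac{3 + 0}{3} = \left(- \frac{1}{3}\right) 3 = -1$)
$\left(243 - 1972\right) + y{\left(36,d{\left(8,5 \right)} \right)} = \left(243 - 1972\right) - 1 = -1729 - 1 = -1730$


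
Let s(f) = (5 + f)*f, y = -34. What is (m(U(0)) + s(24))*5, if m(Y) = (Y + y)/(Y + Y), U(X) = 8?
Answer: 27775/8 ≈ 3471.9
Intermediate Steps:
m(Y) = (-34 + Y)/(2*Y) (m(Y) = (Y - 34)/(Y + Y) = (-34 + Y)/((2*Y)) = (-34 + Y)*(1/(2*Y)) = (-34 + Y)/(2*Y))
s(f) = f*(5 + f)
(m(U(0)) + s(24))*5 = ((½)*(-34 + 8)/8 + 24*(5 + 24))*5 = ((½)*(⅛)*(-26) + 24*29)*5 = (-13/8 + 696)*5 = (5555/8)*5 = 27775/8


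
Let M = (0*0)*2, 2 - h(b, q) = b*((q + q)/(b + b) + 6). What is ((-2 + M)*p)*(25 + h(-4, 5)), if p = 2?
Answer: -184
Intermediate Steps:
h(b, q) = 2 - b*(6 + q/b) (h(b, q) = 2 - b*((q + q)/(b + b) + 6) = 2 - b*((2*q)/((2*b)) + 6) = 2 - b*((2*q)*(1/(2*b)) + 6) = 2 - b*(q/b + 6) = 2 - b*(6 + q/b))
M = 0 (M = 0*2 = 0)
((-2 + M)*p)*(25 + h(-4, 5)) = ((-2 + 0)*2)*(25 + (2 - 1*5 - 6*(-4))) = (-2*2)*(25 + (2 - 5 + 24)) = -4*(25 + 21) = -4*46 = -184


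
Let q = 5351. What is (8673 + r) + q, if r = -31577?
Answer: -17553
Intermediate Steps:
(8673 + r) + q = (8673 - 31577) + 5351 = -22904 + 5351 = -17553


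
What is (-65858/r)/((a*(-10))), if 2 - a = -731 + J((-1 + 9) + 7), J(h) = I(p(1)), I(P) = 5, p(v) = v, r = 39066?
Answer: 149/643440 ≈ 0.00023157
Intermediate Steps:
J(h) = 5
a = 728 (a = 2 - (-731 + 5) = 2 - 1*(-726) = 2 + 726 = 728)
(-65858/r)/((a*(-10))) = (-65858/39066)/((728*(-10))) = -65858*1/39066/(-7280) = -1937/1149*(-1/7280) = 149/643440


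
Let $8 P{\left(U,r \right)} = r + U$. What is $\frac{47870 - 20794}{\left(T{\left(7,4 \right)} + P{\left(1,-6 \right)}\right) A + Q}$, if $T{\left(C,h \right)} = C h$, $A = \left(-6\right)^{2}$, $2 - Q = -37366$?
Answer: $\frac{54152}{76707} \approx 0.70596$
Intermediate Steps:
$Q = 37368$ ($Q = 2 - -37366 = 2 + 37366 = 37368$)
$A = 36$
$P{\left(U,r \right)} = \frac{U}{8} + \frac{r}{8}$ ($P{\left(U,r \right)} = \frac{r + U}{8} = \frac{U + r}{8} = \frac{U}{8} + \frac{r}{8}$)
$\frac{47870 - 20794}{\left(T{\left(7,4 \right)} + P{\left(1,-6 \right)}\right) A + Q} = \frac{47870 - 20794}{\left(7 \cdot 4 + \left(\frac{1}{8} \cdot 1 + \frac{1}{8} \left(-6\right)\right)\right) 36 + 37368} = \frac{27076}{\left(28 + \left(\frac{1}{8} - \frac{3}{4}\right)\right) 36 + 37368} = \frac{27076}{\left(28 - \frac{5}{8}\right) 36 + 37368} = \frac{27076}{\frac{219}{8} \cdot 36 + 37368} = \frac{27076}{\frac{1971}{2} + 37368} = \frac{27076}{\frac{76707}{2}} = 27076 \cdot \frac{2}{76707} = \frac{54152}{76707}$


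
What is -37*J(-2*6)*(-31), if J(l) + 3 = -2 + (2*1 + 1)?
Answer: -2294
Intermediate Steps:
J(l) = -2 (J(l) = -3 + (-2 + (2*1 + 1)) = -3 + (-2 + (2 + 1)) = -3 + (-2 + 3) = -3 + 1 = -2)
-37*J(-2*6)*(-31) = -37*(-2)*(-31) = 74*(-31) = -2294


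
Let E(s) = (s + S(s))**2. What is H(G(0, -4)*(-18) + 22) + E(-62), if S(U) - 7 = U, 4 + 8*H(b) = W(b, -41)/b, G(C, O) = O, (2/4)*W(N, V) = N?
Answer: 54755/4 ≈ 13689.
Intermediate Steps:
W(N, V) = 2*N
H(b) = -1/4 (H(b) = -1/2 + ((2*b)/b)/8 = -1/2 + (1/8)*2 = -1/2 + 1/4 = -1/4)
S(U) = 7 + U
E(s) = (7 + 2*s)**2 (E(s) = (s + (7 + s))**2 = (7 + 2*s)**2)
H(G(0, -4)*(-18) + 22) + E(-62) = -1/4 + (7 + 2*(-62))**2 = -1/4 + (7 - 124)**2 = -1/4 + (-117)**2 = -1/4 + 13689 = 54755/4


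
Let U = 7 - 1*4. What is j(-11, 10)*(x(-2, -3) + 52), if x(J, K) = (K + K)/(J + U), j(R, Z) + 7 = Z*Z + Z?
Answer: 4738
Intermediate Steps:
j(R, Z) = -7 + Z + Z**2 (j(R, Z) = -7 + (Z*Z + Z) = -7 + (Z**2 + Z) = -7 + (Z + Z**2) = -7 + Z + Z**2)
U = 3 (U = 7 - 4 = 3)
x(J, K) = 2*K/(3 + J) (x(J, K) = (K + K)/(J + 3) = (2*K)/(3 + J) = 2*K/(3 + J))
j(-11, 10)*(x(-2, -3) + 52) = (-7 + 10 + 10**2)*(2*(-3)/(3 - 2) + 52) = (-7 + 10 + 100)*(2*(-3)/1 + 52) = 103*(2*(-3)*1 + 52) = 103*(-6 + 52) = 103*46 = 4738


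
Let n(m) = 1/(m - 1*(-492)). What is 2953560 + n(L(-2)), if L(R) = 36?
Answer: 1559479681/528 ≈ 2.9536e+6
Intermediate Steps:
n(m) = 1/(492 + m) (n(m) = 1/(m + 492) = 1/(492 + m))
2953560 + n(L(-2)) = 2953560 + 1/(492 + 36) = 2953560 + 1/528 = 1559479681/528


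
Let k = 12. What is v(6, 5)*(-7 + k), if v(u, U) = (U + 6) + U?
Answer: 80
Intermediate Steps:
v(u, U) = 6 + 2*U (v(u, U) = (6 + U) + U = 6 + 2*U)
v(6, 5)*(-7 + k) = (6 + 2*5)*(-7 + 12) = (6 + 10)*5 = 16*5 = 80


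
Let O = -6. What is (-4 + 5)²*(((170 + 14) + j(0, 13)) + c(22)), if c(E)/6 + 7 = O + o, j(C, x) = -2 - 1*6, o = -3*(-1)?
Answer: 116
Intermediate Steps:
o = 3
j(C, x) = -8 (j(C, x) = -2 - 6 = -8)
c(E) = -60 (c(E) = -42 + 6*(-6 + 3) = -42 + 6*(-3) = -42 - 18 = -60)
(-4 + 5)²*(((170 + 14) + j(0, 13)) + c(22)) = (-4 + 5)²*(((170 + 14) - 8) - 60) = 1²*((184 - 8) - 60) = 1*(176 - 60) = 1*116 = 116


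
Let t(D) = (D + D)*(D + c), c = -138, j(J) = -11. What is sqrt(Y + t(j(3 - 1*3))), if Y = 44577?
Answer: sqrt(47855) ≈ 218.76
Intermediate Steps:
t(D) = 2*D*(-138 + D) (t(D) = (D + D)*(D - 138) = (2*D)*(-138 + D) = 2*D*(-138 + D))
sqrt(Y + t(j(3 - 1*3))) = sqrt(44577 + 2*(-11)*(-138 - 11)) = sqrt(44577 + 2*(-11)*(-149)) = sqrt(44577 + 3278) = sqrt(47855)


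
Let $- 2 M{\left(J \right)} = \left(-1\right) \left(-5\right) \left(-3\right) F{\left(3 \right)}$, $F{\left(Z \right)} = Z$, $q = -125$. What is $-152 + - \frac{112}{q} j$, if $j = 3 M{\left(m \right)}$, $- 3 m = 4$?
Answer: $- \frac{2288}{25} \approx -91.52$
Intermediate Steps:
$m = - \frac{4}{3}$ ($m = \left(- \frac{1}{3}\right) 4 = - \frac{4}{3} \approx -1.3333$)
$M{\left(J \right)} = \frac{45}{2}$ ($M{\left(J \right)} = - \frac{\left(-1\right) \left(-5\right) \left(-3\right) 3}{2} = - \frac{5 \left(-3\right) 3}{2} = - \frac{\left(-15\right) 3}{2} = \left(- \frac{1}{2}\right) \left(-45\right) = \frac{45}{2}$)
$j = \frac{135}{2}$ ($j = 3 \cdot \frac{45}{2} = \frac{135}{2} \approx 67.5$)
$-152 + - \frac{112}{q} j = -152 + - \frac{112}{-125} \cdot \frac{135}{2} = -152 + \left(-112\right) \left(- \frac{1}{125}\right) \frac{135}{2} = -152 + \frac{112}{125} \cdot \frac{135}{2} = -152 + \frac{1512}{25} = - \frac{2288}{25}$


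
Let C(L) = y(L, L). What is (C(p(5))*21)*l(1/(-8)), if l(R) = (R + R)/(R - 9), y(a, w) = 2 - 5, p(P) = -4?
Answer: -126/73 ≈ -1.7260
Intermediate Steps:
y(a, w) = -3
C(L) = -3
l(R) = 2*R/(-9 + R) (l(R) = (2*R)/(-9 + R) = 2*R/(-9 + R))
(C(p(5))*21)*l(1/(-8)) = (-3*21)*(2/(-8*(-9 + 1/(-8)))) = -126*(-1)/(8*(-9 - ⅛)) = -126*(-1)/(8*(-73/8)) = -126*(-1)*(-8)/(8*73) = -63*2/73 = -126/73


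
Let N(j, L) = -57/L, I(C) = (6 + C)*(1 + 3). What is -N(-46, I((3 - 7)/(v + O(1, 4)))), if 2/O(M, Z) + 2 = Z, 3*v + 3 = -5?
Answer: 95/56 ≈ 1.6964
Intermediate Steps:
v = -8/3 (v = -1 + (⅓)*(-5) = -1 - 5/3 = -8/3 ≈ -2.6667)
O(M, Z) = 2/(-2 + Z)
I(C) = 24 + 4*C (I(C) = (6 + C)*4 = 24 + 4*C)
-N(-46, I((3 - 7)/(v + O(1, 4)))) = -(-57)/(24 + 4*((3 - 7)/(-8/3 + 2/(-2 + 4)))) = -(-57)/(24 + 4*(-4/(-8/3 + 2/2))) = -(-57)/(24 + 4*(-4/(-8/3 + 2*(½)))) = -(-57)/(24 + 4*(-4/(-8/3 + 1))) = -(-57)/(24 + 4*(-4/(-5/3))) = -(-57)/(24 + 4*(-4*(-⅗))) = -(-57)/(24 + 4*(12/5)) = -(-57)/(24 + 48/5) = -(-57)/168/5 = -(-57)*5/168 = -1*(-95/56) = 95/56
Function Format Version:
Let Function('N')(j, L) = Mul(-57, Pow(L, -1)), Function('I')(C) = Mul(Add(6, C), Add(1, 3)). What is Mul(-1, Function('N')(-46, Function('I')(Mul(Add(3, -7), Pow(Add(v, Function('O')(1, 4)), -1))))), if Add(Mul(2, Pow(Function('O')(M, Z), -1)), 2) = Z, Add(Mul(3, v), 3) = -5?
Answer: Rational(95, 56) ≈ 1.6964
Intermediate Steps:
v = Rational(-8, 3) (v = Add(-1, Mul(Rational(1, 3), -5)) = Add(-1, Rational(-5, 3)) = Rational(-8, 3) ≈ -2.6667)
Function('O')(M, Z) = Mul(2, Pow(Add(-2, Z), -1))
Function('I')(C) = Add(24, Mul(4, C)) (Function('I')(C) = Mul(Add(6, C), 4) = Add(24, Mul(4, C)))
Mul(-1, Function('N')(-46, Function('I')(Mul(Add(3, -7), Pow(Add(v, Function('O')(1, 4)), -1))))) = Mul(-1, Mul(-57, Pow(Add(24, Mul(4, Mul(Add(3, -7), Pow(Add(Rational(-8, 3), Mul(2, Pow(Add(-2, 4), -1))), -1)))), -1))) = Mul(-1, Mul(-57, Pow(Add(24, Mul(4, Mul(-4, Pow(Add(Rational(-8, 3), Mul(2, Pow(2, -1))), -1)))), -1))) = Mul(-1, Mul(-57, Pow(Add(24, Mul(4, Mul(-4, Pow(Add(Rational(-8, 3), Mul(2, Rational(1, 2))), -1)))), -1))) = Mul(-1, Mul(-57, Pow(Add(24, Mul(4, Mul(-4, Pow(Add(Rational(-8, 3), 1), -1)))), -1))) = Mul(-1, Mul(-57, Pow(Add(24, Mul(4, Mul(-4, Pow(Rational(-5, 3), -1)))), -1))) = Mul(-1, Mul(-57, Pow(Add(24, Mul(4, Mul(-4, Rational(-3, 5)))), -1))) = Mul(-1, Mul(-57, Pow(Add(24, Mul(4, Rational(12, 5))), -1))) = Mul(-1, Mul(-57, Pow(Add(24, Rational(48, 5)), -1))) = Mul(-1, Mul(-57, Pow(Rational(168, 5), -1))) = Mul(-1, Mul(-57, Rational(5, 168))) = Mul(-1, Rational(-95, 56)) = Rational(95, 56)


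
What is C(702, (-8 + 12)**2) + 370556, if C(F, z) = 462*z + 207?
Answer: 378155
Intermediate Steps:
C(F, z) = 207 + 462*z
C(702, (-8 + 12)**2) + 370556 = (207 + 462*(-8 + 12)**2) + 370556 = (207 + 462*4**2) + 370556 = (207 + 462*16) + 370556 = (207 + 7392) + 370556 = 7599 + 370556 = 378155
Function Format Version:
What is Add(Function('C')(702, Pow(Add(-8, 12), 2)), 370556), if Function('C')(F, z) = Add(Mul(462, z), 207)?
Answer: 378155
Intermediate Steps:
Function('C')(F, z) = Add(207, Mul(462, z))
Add(Function('C')(702, Pow(Add(-8, 12), 2)), 370556) = Add(Add(207, Mul(462, Pow(Add(-8, 12), 2))), 370556) = Add(Add(207, Mul(462, Pow(4, 2))), 370556) = Add(Add(207, Mul(462, 16)), 370556) = Add(Add(207, 7392), 370556) = Add(7599, 370556) = 378155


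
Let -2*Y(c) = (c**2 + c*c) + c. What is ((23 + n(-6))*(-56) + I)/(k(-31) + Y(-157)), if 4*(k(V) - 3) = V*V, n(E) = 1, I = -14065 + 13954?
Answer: 5820/97309 ≈ 0.059809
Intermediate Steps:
I = -111
k(V) = 3 + V**2/4 (k(V) = 3 + (V*V)/4 = 3 + V**2/4)
Y(c) = -c**2 - c/2 (Y(c) = -((c**2 + c*c) + c)/2 = -((c**2 + c**2) + c)/2 = -(2*c**2 + c)/2 = -(c + 2*c**2)/2 = -c**2 - c/2)
((23 + n(-6))*(-56) + I)/(k(-31) + Y(-157)) = ((23 + 1)*(-56) - 111)/((3 + (1/4)*(-31)**2) - 1*(-157)*(1/2 - 157)) = (24*(-56) - 111)/((3 + (1/4)*961) - 1*(-157)*(-313/2)) = (-1344 - 111)/((3 + 961/4) - 49141/2) = -1455/(973/4 - 49141/2) = -1455/(-97309/4) = -1455*(-4/97309) = 5820/97309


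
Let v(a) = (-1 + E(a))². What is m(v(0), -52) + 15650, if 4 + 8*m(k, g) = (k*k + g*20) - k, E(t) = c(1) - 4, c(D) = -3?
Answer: 32047/2 ≈ 16024.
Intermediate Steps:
E(t) = -7 (E(t) = -3 - 4 = -7)
v(a) = 64 (v(a) = (-1 - 7)² = (-8)² = 64)
m(k, g) = -½ - k/8 + k²/8 + 5*g/2 (m(k, g) = -½ + ((k*k + g*20) - k)/8 = -½ + ((k² + 20*g) - k)/8 = -½ + (k² - k + 20*g)/8 = -½ + (-k/8 + k²/8 + 5*g/2) = -½ - k/8 + k²/8 + 5*g/2)
m(v(0), -52) + 15650 = (-½ - ⅛*64 + (⅛)*64² + (5/2)*(-52)) + 15650 = (-½ - 8 + (⅛)*4096 - 130) + 15650 = (-½ - 8 + 512 - 130) + 15650 = 747/2 + 15650 = 32047/2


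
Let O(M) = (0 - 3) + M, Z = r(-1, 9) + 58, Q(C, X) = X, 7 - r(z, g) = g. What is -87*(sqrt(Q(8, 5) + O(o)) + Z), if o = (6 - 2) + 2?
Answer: -4872 - 174*sqrt(2) ≈ -5118.1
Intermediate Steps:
r(z, g) = 7 - g
Z = 56 (Z = (7 - 1*9) + 58 = (7 - 9) + 58 = -2 + 58 = 56)
o = 6 (o = 4 + 2 = 6)
O(M) = -3 + M
-87*(sqrt(Q(8, 5) + O(o)) + Z) = -87*(sqrt(5 + (-3 + 6)) + 56) = -87*(sqrt(5 + 3) + 56) = -87*(sqrt(8) + 56) = -87*(2*sqrt(2) + 56) = -87*(56 + 2*sqrt(2)) = -4872 - 174*sqrt(2)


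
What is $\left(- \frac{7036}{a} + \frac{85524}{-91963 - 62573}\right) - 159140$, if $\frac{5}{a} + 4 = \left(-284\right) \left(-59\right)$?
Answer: $- \frac{1528139213451}{64390} \approx -2.3733 \cdot 10^{7}$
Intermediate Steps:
$a = \frac{5}{16752}$ ($a = \frac{5}{-4 - -16756} = \frac{5}{-4 + 16756} = \frac{5}{16752} \approx 0.00029847$)
$\left(- \frac{7036}{a} + \frac{85524}{-91963 - 62573}\right) - 159140 = \left(- \frac{7036}{\frac{5}{16752}} + \frac{85524}{-91963 - 62573}\right) - 159140 = \left(\left(-7036\right) \frac{16752}{5} + \frac{85524}{-154536}\right) - 159140 = \left(- \frac{117867072}{5} + 85524 \left(- \frac{1}{154536}\right)\right) - 159140 = \left(- \frac{117867072}{5} - \frac{7127}{12878}\right) - 159140 = - \frac{1517892188851}{64390} - 159140 = - \frac{1528139213451}{64390}$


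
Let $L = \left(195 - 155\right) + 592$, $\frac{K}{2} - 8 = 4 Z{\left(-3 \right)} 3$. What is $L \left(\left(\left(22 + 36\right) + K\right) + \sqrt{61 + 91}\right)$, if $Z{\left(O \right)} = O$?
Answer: $1264 + 1264 \sqrt{38} \approx 9055.8$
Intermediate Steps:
$K = -56$ ($K = 16 + 2 \cdot 4 \left(-3\right) 3 = 16 + 2 \left(\left(-12\right) 3\right) = 16 + 2 \left(-36\right) = 16 - 72 = -56$)
$L = 632$ ($L = \left(195 - 155\right) + 592 = 40 + 592 = 632$)
$L \left(\left(\left(22 + 36\right) + K\right) + \sqrt{61 + 91}\right) = 632 \left(\left(\left(22 + 36\right) - 56\right) + \sqrt{61 + 91}\right) = 632 \left(\left(58 - 56\right) + \sqrt{152}\right) = 632 \left(2 + 2 \sqrt{38}\right) = 1264 + 1264 \sqrt{38}$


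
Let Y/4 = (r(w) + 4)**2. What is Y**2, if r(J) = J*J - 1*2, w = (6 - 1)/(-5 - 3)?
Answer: 547981281/1048576 ≈ 522.60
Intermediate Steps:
w = -5/8 (w = 5/(-8) = 5*(-1/8) = -5/8 ≈ -0.62500)
r(J) = -2 + J**2 (r(J) = J**2 - 2 = -2 + J**2)
Y = 23409/1024 (Y = 4*((-2 + (-5/8)**2) + 4)**2 = 4*((-2 + 25/64) + 4)**2 = 4*(-103/64 + 4)**2 = 4*(153/64)**2 = 4*(23409/4096) = 23409/1024 ≈ 22.860)
Y**2 = (23409/1024)**2 = 547981281/1048576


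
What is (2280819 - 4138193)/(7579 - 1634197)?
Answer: 928687/813309 ≈ 1.1419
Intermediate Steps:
(2280819 - 4138193)/(7579 - 1634197) = -1857374/(-1626618) = -1857374*(-1/1626618) = 928687/813309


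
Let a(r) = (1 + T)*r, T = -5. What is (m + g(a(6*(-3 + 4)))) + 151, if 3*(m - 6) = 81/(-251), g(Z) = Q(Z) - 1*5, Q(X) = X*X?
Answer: 182701/251 ≈ 727.89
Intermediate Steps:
a(r) = -4*r (a(r) = (1 - 5)*r = -4*r)
Q(X) = X²
g(Z) = -5 + Z² (g(Z) = Z² - 1*5 = Z² - 5 = -5 + Z²)
m = 1479/251 (m = 6 + (81/(-251))/3 = 6 + (81*(-1/251))/3 = 6 + (⅓)*(-81/251) = 6 - 27/251 = 1479/251 ≈ 5.8924)
(m + g(a(6*(-3 + 4)))) + 151 = (1479/251 + (-5 + (-24*(-3 + 4))²)) + 151 = (1479/251 + (-5 + (-24)²)) + 151 = (1479/251 + (-5 + 576)) + 151 = (1479/251 + 571) + 151 = 144800/251 + 151 = 182701/251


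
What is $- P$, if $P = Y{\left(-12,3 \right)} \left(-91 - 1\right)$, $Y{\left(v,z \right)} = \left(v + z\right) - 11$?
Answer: $-1840$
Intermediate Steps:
$Y{\left(v,z \right)} = -11 + v + z$
$P = 1840$ ($P = \left(-11 - 12 + 3\right) \left(-91 - 1\right) = \left(-20\right) \left(-92\right) = 1840$)
$- P = \left(-1\right) 1840 = -1840$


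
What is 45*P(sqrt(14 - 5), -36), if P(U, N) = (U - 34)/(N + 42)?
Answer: -465/2 ≈ -232.50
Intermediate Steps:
P(U, N) = (-34 + U)/(42 + N)
45*P(sqrt(14 - 5), -36) = 45*((-34 + sqrt(14 - 5))/(42 - 36)) = 45*((-34 + sqrt(9))/6) = 45*((-34 + 3)/6) = 45*((1/6)*(-31)) = 45*(-31/6) = -465/2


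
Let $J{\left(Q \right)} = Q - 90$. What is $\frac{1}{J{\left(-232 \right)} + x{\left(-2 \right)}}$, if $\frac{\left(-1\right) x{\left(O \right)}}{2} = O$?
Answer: $- \frac{1}{318} \approx -0.0031447$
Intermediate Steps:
$J{\left(Q \right)} = -90 + Q$ ($J{\left(Q \right)} = Q - 90 = -90 + Q$)
$x{\left(O \right)} = - 2 O$
$\frac{1}{J{\left(-232 \right)} + x{\left(-2 \right)}} = \frac{1}{\left(-90 - 232\right) - -4} = \frac{1}{-322 + 4} = \frac{1}{-318} = - \frac{1}{318}$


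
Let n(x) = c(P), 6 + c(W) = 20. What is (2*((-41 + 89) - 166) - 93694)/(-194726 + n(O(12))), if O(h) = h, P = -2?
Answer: 15655/32452 ≈ 0.48240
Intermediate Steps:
c(W) = 14 (c(W) = -6 + 20 = 14)
n(x) = 14
(2*((-41 + 89) - 166) - 93694)/(-194726 + n(O(12))) = (2*((-41 + 89) - 166) - 93694)/(-194726 + 14) = (2*(48 - 166) - 93694)/(-194712) = (2*(-118) - 93694)*(-1/194712) = (-236 - 93694)*(-1/194712) = -93930*(-1/194712) = 15655/32452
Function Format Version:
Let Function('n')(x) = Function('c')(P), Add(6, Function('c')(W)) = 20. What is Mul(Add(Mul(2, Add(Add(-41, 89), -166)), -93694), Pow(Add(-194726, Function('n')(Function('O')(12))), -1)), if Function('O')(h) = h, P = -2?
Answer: Rational(15655, 32452) ≈ 0.48240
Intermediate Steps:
Function('c')(W) = 14 (Function('c')(W) = Add(-6, 20) = 14)
Function('n')(x) = 14
Mul(Add(Mul(2, Add(Add(-41, 89), -166)), -93694), Pow(Add(-194726, Function('n')(Function('O')(12))), -1)) = Mul(Add(Mul(2, Add(Add(-41, 89), -166)), -93694), Pow(Add(-194726, 14), -1)) = Mul(Add(Mul(2, Add(48, -166)), -93694), Pow(-194712, -1)) = Mul(Add(Mul(2, -118), -93694), Rational(-1, 194712)) = Mul(Add(-236, -93694), Rational(-1, 194712)) = Mul(-93930, Rational(-1, 194712)) = Rational(15655, 32452)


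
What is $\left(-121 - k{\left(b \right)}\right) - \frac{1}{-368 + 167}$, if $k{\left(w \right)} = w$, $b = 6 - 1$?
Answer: $- \frac{25325}{201} \approx -125.99$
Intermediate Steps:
$b = 5$ ($b = 6 - 1 = 5$)
$\left(-121 - k{\left(b \right)}\right) - \frac{1}{-368 + 167} = \left(-121 - 5\right) - \frac{1}{-368 + 167} = \left(-121 - 5\right) - \frac{1}{-201} = -126 - - \frac{1}{201} = -126 + \frac{1}{201} = - \frac{25325}{201}$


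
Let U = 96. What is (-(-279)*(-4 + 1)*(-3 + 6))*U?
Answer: -241056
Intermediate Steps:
(-(-279)*(-4 + 1)*(-3 + 6))*U = -(-279)*(-4 + 1)*(-3 + 6)*96 = -(-279)*(-3*3)*96 = -(-279)*(-9)*96 = -93*27*96 = -2511*96 = -241056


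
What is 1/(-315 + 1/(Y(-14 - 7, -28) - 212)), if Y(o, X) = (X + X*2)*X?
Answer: -2140/674099 ≈ -0.0031746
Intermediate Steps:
Y(o, X) = 3*X² (Y(o, X) = (X + 2*X)*X = (3*X)*X = 3*X²)
1/(-315 + 1/(Y(-14 - 7, -28) - 212)) = 1/(-315 + 1/(3*(-28)² - 212)) = 1/(-315 + 1/(3*784 - 212)) = 1/(-315 + 1/(2352 - 212)) = 1/(-315 + 1/2140) = 1/(-674099/2140) = -2140/674099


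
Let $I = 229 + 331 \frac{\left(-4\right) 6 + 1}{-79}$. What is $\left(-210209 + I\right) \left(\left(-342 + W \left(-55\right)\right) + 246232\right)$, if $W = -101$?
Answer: $- \frac{4169161016115}{79} \approx -5.2774 \cdot 10^{10}$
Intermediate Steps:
$I = \frac{25704}{79}$ ($I = 229 + 331 \left(-24 + 1\right) \left(- \frac{1}{79}\right) = 229 + 331 \left(\left(-23\right) \left(- \frac{1}{79}\right)\right) = 229 + 331 \cdot \frac{23}{79} = 229 + \frac{7613}{79} = \frac{25704}{79} \approx 325.37$)
$\left(-210209 + I\right) \left(\left(-342 + W \left(-55\right)\right) + 246232\right) = \left(-210209 + \frac{25704}{79}\right) \left(\left(-342 - -5555\right) + 246232\right) = - \frac{16580807 \left(\left(-342 + 5555\right) + 246232\right)}{79} = - \frac{16580807 \left(5213 + 246232\right)}{79} = \left(- \frac{16580807}{79}\right) 251445 = - \frac{4169161016115}{79}$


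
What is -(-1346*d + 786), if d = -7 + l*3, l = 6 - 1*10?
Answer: -26360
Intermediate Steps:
l = -4 (l = 6 - 10 = -4)
d = -19 (d = -7 - 4*3 = -7 - 12 = -19)
-(-1346*d + 786) = -(-1346*(-19) + 786) = -(25574 + 786) = -1*26360 = -26360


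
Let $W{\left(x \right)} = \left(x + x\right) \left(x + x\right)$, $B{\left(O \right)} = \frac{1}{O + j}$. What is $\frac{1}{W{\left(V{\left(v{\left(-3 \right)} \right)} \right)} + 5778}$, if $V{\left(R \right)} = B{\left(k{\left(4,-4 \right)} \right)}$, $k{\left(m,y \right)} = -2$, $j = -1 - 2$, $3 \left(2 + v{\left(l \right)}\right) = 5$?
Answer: $\frac{25}{144454} \approx 0.00017307$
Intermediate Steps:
$v{\left(l \right)} = - \frac{1}{3}$ ($v{\left(l \right)} = -2 + \frac{1}{3} \cdot 5 = -2 + \frac{5}{3} = - \frac{1}{3}$)
$j = -3$ ($j = -1 - 2 = -3$)
$B{\left(O \right)} = \frac{1}{-3 + O}$ ($B{\left(O \right)} = \frac{1}{O - 3} = \frac{1}{-3 + O}$)
$V{\left(R \right)} = - \frac{1}{5}$ ($V{\left(R \right)} = \frac{1}{-3 - 2} = \frac{1}{-5} = - \frac{1}{5}$)
$W{\left(x \right)} = 4 x^{2}$ ($W{\left(x \right)} = 2 x 2 x = 4 x^{2}$)
$\frac{1}{W{\left(V{\left(v{\left(-3 \right)} \right)} \right)} + 5778} = \frac{1}{4 \left(- \frac{1}{5}\right)^{2} + 5778} = \frac{1}{4 \cdot \frac{1}{25} + 5778} = \frac{1}{\frac{4}{25} + 5778} = \frac{1}{\frac{144454}{25}} = \frac{25}{144454}$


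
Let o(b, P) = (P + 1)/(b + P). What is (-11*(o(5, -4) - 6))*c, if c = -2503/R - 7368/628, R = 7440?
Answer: -465215883/389360 ≈ -1194.8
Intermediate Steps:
o(b, P) = (1 + P)/(P + b)
c = -14097451/1168080 (c = -2503/7440 - 7368/628 = -2503*1/7440 - 7368*1/628 = -2503/7440 - 1842/157 = -14097451/1168080 ≈ -12.069)
(-11*(o(5, -4) - 6))*c = -11*((1 - 4)/(-4 + 5) - 6)*(-14097451/1168080) = -11*(-3/1 - 6)*(-14097451/1168080) = -11*(1*(-3) - 6)*(-14097451/1168080) = -11*(-3 - 6)*(-14097451/1168080) = -11*(-9)*(-14097451/1168080) = 99*(-14097451/1168080) = -465215883/389360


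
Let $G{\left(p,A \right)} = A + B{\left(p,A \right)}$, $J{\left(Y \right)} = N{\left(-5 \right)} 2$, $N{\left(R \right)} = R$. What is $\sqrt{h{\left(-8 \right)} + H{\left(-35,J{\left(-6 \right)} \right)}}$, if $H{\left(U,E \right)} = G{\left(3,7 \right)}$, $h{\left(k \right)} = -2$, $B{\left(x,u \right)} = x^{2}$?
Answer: $\sqrt{14} \approx 3.7417$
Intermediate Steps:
$J{\left(Y \right)} = -10$ ($J{\left(Y \right)} = \left(-5\right) 2 = -10$)
$G{\left(p,A \right)} = A + p^{2}$
$H{\left(U,E \right)} = 16$ ($H{\left(U,E \right)} = 7 + 3^{2} = 7 + 9 = 16$)
$\sqrt{h{\left(-8 \right)} + H{\left(-35,J{\left(-6 \right)} \right)}} = \sqrt{-2 + 16} = \sqrt{14}$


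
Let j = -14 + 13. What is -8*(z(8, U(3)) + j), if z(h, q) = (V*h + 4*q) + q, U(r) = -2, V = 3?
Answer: -104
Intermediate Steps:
j = -1
z(h, q) = 3*h + 5*q (z(h, q) = (3*h + 4*q) + q = 3*h + 5*q)
-8*(z(8, U(3)) + j) = -8*((3*8 + 5*(-2)) - 1) = -8*((24 - 10) - 1) = -8*(14 - 1) = -8*13 = -104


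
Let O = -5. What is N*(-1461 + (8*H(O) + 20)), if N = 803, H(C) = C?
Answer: -1189243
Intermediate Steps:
N*(-1461 + (8*H(O) + 20)) = 803*(-1461 + (8*(-5) + 20)) = 803*(-1461 + (-40 + 20)) = 803*(-1461 - 20) = 803*(-1481) = -1189243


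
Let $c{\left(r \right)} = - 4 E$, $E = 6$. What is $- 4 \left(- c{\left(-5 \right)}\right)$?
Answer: $-96$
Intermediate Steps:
$c{\left(r \right)} = -24$ ($c{\left(r \right)} = \left(-4\right) 6 = -24$)
$- 4 \left(- c{\left(-5 \right)}\right) = - 4 \left(\left(-1\right) \left(-24\right)\right) = \left(-4\right) 24 = -96$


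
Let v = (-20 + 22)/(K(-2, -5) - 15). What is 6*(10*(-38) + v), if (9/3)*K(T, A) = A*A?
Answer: -11409/5 ≈ -2281.8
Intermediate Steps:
K(T, A) = A²/3 (K(T, A) = (A*A)/3 = A²/3)
v = -3/10 (v = (-20 + 22)/((⅓)*(-5)² - 15) = 2/((⅓)*25 - 15) = 2/(25/3 - 15) = 2/(-20/3) = 2*(-3/20) = -3/10 ≈ -0.30000)
6*(10*(-38) + v) = 6*(10*(-38) - 3/10) = 6*(-380 - 3/10) = 6*(-3803/10) = -11409/5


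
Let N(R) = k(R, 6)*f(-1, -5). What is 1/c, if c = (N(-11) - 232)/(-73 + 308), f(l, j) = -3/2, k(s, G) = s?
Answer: -470/431 ≈ -1.0905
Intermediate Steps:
f(l, j) = -3/2 (f(l, j) = -3*½ = -3/2)
N(R) = -3*R/2 (N(R) = R*(-3/2) = -3*R/2)
c = -431/470 (c = (-3/2*(-11) - 232)/(-73 + 308) = (33/2 - 232)/235 = -431/2*1/235 = -431/470 ≈ -0.91702)
1/c = 1/(-431/470) = -470/431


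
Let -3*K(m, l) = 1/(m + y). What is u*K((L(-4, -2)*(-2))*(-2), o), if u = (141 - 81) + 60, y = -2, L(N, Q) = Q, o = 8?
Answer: 4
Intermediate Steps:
K(m, l) = -1/(3*(-2 + m)) (K(m, l) = -1/(3*(m - 2)) = -1/(3*(-2 + m)))
u = 120 (u = 60 + 60 = 120)
u*K((L(-4, -2)*(-2))*(-2), o) = 120*(-1/(-6 + 3*(-2*(-2)*(-2)))) = 120*(-1/(-6 + 3*(4*(-2)))) = 120*(-1/(-6 + 3*(-8))) = 120*(-1/(-6 - 24)) = 120*(-1/(-30)) = 120*(-1*(-1/30)) = 120*(1/30) = 4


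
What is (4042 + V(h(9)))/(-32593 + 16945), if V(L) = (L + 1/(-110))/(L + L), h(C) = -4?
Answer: -3557401/13770240 ≈ -0.25834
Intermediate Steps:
V(L) = (-1/110 + L)/(2*L) (V(L) = (L - 1/110)/((2*L)) = (-1/110 + L)*(1/(2*L)) = (-1/110 + L)/(2*L))
(4042 + V(h(9)))/(-32593 + 16945) = (4042 + (1/220)*(-1 + 110*(-4))/(-4))/(-32593 + 16945) = (4042 + (1/220)*(-1/4)*(-1 - 440))/(-15648) = (4042 + (1/220)*(-1/4)*(-441))*(-1/15648) = (4042 + 441/880)*(-1/15648) = (3557401/880)*(-1/15648) = -3557401/13770240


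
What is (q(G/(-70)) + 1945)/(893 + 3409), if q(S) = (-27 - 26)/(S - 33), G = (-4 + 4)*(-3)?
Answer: 32119/70983 ≈ 0.45249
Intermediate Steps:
G = 0 (G = 0*(-3) = 0)
q(S) = -53/(-33 + S)
(q(G/(-70)) + 1945)/(893 + 3409) = (-53/(-33 + 0/(-70)) + 1945)/(893 + 3409) = (-53/(-33 + 0*(-1/70)) + 1945)/4302 = (-53/(-33 + 0) + 1945)*(1/4302) = (-53/(-33) + 1945)*(1/4302) = (-53*(-1/33) + 1945)*(1/4302) = (53/33 + 1945)*(1/4302) = (64238/33)*(1/4302) = 32119/70983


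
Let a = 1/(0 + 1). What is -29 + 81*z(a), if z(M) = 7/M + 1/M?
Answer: 619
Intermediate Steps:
a = 1 (a = 1/1 = 1)
z(M) = 8/M (z(M) = 7/M + 1/M = 8/M)
-29 + 81*z(a) = -29 + 81*(8/1) = -29 + 81*(8*1) = -29 + 81*8 = -29 + 648 = 619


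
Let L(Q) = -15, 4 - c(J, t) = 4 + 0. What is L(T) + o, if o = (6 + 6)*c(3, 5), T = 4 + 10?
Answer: -15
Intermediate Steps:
c(J, t) = 0 (c(J, t) = 4 - (4 + 0) = 4 - 1*4 = 4 - 4 = 0)
T = 14
o = 0 (o = (6 + 6)*0 = 12*0 = 0)
L(T) + o = -15 + 0 = -15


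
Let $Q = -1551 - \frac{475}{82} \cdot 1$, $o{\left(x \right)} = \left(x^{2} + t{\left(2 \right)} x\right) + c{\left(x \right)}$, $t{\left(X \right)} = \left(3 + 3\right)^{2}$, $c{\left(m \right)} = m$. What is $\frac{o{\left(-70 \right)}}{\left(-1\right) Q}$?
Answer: $\frac{189420}{127657} \approx 1.4838$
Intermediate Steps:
$t{\left(X \right)} = 36$ ($t{\left(X \right)} = 6^{2} = 36$)
$o{\left(x \right)} = x^{2} + 37 x$ ($o{\left(x \right)} = \left(x^{2} + 36 x\right) + x = x^{2} + 37 x$)
$Q = - \frac{127657}{82}$ ($Q = -1551 - 475 \cdot \frac{1}{82} \cdot 1 = -1551 - \frac{475}{82} \cdot 1 = -1551 - \frac{475}{82} = - \frac{127657}{82} \approx -1556.8$)
$\frac{o{\left(-70 \right)}}{\left(-1\right) Q} = \frac{\left(-70\right) \left(37 - 70\right)}{\left(-1\right) \left(- \frac{127657}{82}\right)} = \frac{\left(-70\right) \left(-33\right)}{\frac{127657}{82}} = 2310 \cdot \frac{82}{127657} = \frac{189420}{127657}$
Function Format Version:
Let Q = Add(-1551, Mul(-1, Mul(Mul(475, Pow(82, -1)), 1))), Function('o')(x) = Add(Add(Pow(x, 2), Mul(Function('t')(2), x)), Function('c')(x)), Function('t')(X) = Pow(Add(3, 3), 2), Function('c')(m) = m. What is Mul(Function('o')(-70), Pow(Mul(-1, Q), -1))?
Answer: Rational(189420, 127657) ≈ 1.4838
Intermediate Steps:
Function('t')(X) = 36 (Function('t')(X) = Pow(6, 2) = 36)
Function('o')(x) = Add(Pow(x, 2), Mul(37, x)) (Function('o')(x) = Add(Add(Pow(x, 2), Mul(36, x)), x) = Add(Pow(x, 2), Mul(37, x)))
Q = Rational(-127657, 82) (Q = Add(-1551, Mul(-1, Mul(Mul(475, Rational(1, 82)), 1))) = Add(-1551, Mul(-1, Mul(Rational(475, 82), 1))) = Add(-1551, Mul(-1, Rational(475, 82))) = Add(-1551, Rational(-475, 82)) = Rational(-127657, 82) ≈ -1556.8)
Mul(Function('o')(-70), Pow(Mul(-1, Q), -1)) = Mul(Mul(-70, Add(37, -70)), Pow(Mul(-1, Rational(-127657, 82)), -1)) = Mul(Mul(-70, -33), Pow(Rational(127657, 82), -1)) = Mul(2310, Rational(82, 127657)) = Rational(189420, 127657)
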